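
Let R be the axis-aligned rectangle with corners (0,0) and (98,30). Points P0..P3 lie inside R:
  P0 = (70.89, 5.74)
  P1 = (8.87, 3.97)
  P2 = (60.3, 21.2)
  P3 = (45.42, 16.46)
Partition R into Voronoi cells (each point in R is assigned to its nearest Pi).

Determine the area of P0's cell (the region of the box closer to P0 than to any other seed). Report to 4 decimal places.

1. box [0,98]×[0,30]: [(0, 0) (98, 0) (98, 30) (0, 30)]
2. ⊥bis P0·P1 via (39.88,4.855): [(40.0186, 0) (98, 0) (98, 30) (39.1624, 30)]  |A|=1752.2859
3. ⊥bis P0·P2 via (65.595,13.47): [(45.9306, 0) (98, 0) (98, 30) (89.7266, 30)]  |A|=905.1421
4. ⊥bis P0·P3 via (58.155,11.1): [(56.5427, 7.2692) (53.4832, 0) (98, 0) (98, 30) (89.7266, 30)]  |A|=877.6914
5. canonical 5-gon: [(56.5427, 7.2692) (53.4832, 0) (98, 0) (98, 30) (89.7266, 30)]
6. shoelace: 877.6914

Area of P0's cell: 877.6914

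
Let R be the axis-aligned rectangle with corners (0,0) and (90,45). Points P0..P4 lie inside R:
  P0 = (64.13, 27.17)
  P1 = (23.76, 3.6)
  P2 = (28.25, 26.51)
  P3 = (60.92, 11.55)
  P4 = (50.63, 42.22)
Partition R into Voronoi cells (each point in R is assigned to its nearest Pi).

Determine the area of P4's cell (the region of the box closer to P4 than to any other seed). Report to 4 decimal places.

1. box [0,90]×[0,45]: [(0, 0) (90, 0) (90, 45) (0, 45)]
2. ⊥bis P4·P0 via (57.38,34.695): [(0, 0) (18.7015, 0) (68.8682, 45) (0, 45)]  |A|=1970.3175
3. ⊥bis P4·P1 via (37.195,22.91): [(41.1637, 20.1488) (68.8682, 45) (5.4452, 45)]  |A|=788.0682
4. ⊥bis P4·P2 via (39.44,34.365): [(46.2295, 24.6929) (68.8682, 45) (31.9746, 45)]  |A|=374.601
5. ⊥bis P4·P3 via (55.775,26.885): [(46.2295, 24.6929) (68.8682, 45) (31.9746, 45)]  |A|=374.601
6. canonical 3-gon: [(46.2295, 24.6929) (68.8682, 45) (31.9746, 45)]
7. shoelace: 374.601

Area of P4's cell: 374.6010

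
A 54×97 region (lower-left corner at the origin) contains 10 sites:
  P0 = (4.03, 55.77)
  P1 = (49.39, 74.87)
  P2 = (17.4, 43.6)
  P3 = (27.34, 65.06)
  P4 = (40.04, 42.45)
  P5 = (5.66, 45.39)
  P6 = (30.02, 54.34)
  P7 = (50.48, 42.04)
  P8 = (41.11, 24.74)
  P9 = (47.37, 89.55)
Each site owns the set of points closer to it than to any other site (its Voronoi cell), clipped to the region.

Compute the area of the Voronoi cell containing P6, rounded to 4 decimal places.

1. box [0,54]×[0,97]: [(0, 0) (54, 0) (54, 97) (0, 97)]
2. ⊥bis P6·P0 via (17.025,55.055): [(13.9958, 0) (54, 0) (54, 97) (19.3329, 97)]  |A|=3621.5594
3. ⊥bis P6·P1 via (39.705,64.605): [(18.6438, 84.4762) (13.9958, 0) (54, 0) (54, 51.1177)]  |A|=2593.3651
4. ⊥bis P6·P2 via (23.71,48.97): [(18.6438, 84.4762) (17.1165, 56.7177) (54, 13.3778) (54, 51.1177)]  |A|=1212.1816
5. ⊥bis P6·P3 via (28.68,59.7): [(41.5054, 62.9063) (17.1216, 56.8104) (17.1165, 56.7177) (54, 13.3778) (54, 51.1177)]  |A|=879.5226
6. ⊥bis P6·P4 via (35.03,48.395): [(46.5744, 58.1237) (41.5054, 62.9063) (17.1216, 56.8104) (17.1165, 56.7177) (28.7228, 43.0797)]  |A|=284.1532
7. ⊥bis P6·P5 via (17.84,49.865): [(46.5744, 58.1237) (41.5054, 62.9063) (17.1216, 56.8104) (17.1165, 56.7177) (28.7228, 43.0797)]  |A|=284.1532
8. ⊥bis P6·P7 via (40.25,48.19): [(45.8599, 57.5217) (46.3495, 58.336) (41.5054, 62.9063) (17.1216, 56.8104) (17.1165, 56.7177) (28.7228, 43.0797)]  |A|=284.0097
9. ⊥bis P6·P8 via (35.565,39.54): [(45.8599, 57.5217) (46.3495, 58.336) (41.5054, 62.9063) (17.1216, 56.8104) (17.1165, 56.7177) (28.7228, 43.0797)]  |A|=284.0097
10. ⊥bis P6·P9 via (38.695,71.945): [(45.8599, 57.5217) (46.3495, 58.336) (41.5054, 62.9063) (17.1216, 56.8104) (17.1165, 56.7177) (28.7228, 43.0797)]  |A|=284.0097
11. canonical 6-gon: [(45.8599, 57.5217) (46.3495, 58.336) (41.5054, 62.9063) (17.1216, 56.8104) (17.1165, 56.7177) (28.7228, 43.0797)]
12. shoelace: 284.0097

Area of P6's cell: 284.0097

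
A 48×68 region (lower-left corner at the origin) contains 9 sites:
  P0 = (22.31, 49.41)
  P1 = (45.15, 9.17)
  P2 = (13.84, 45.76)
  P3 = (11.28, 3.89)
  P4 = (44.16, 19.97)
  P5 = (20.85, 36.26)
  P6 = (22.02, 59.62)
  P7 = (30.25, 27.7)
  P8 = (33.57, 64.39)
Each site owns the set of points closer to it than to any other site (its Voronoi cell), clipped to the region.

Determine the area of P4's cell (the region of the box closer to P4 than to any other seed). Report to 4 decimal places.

1. box [0,48]×[0,68]: [(0, 0) (48, 0) (48, 68) (0, 68)]
2. ⊥bis P4·P0 via (33.235,34.69): [(0, 10.0234) (0, 0) (48, 0) (48, 45.6484)]  |A|=1336.1231
3. ⊥bis P4·P1 via (44.655,14.57): [(0.6967, 10.5405) (48, 14.8766) (48, 45.6484)]  |A|=727.803
4. ⊥bis P4·P2 via (29,32.865): [(25.959, 29.2898) (10.7986, 11.4665) (48, 14.8766) (48, 45.6484)]  |A|=644.7979
5. ⊥bis P4·P3 via (27.72,11.93): [(25.959, 29.2898) (21.6866, 24.267) (27.2109, 12.971) (48, 14.8766) (48, 45.6484)]  |A|=547.9452
6. ⊥bis P4·P5 via (32.505,28.115): [(41.2646, 40.6495) (25.0334, 17.4236) (27.2109, 12.971) (48, 14.8766) (48, 45.6484)]  |A|=439.3679
7. ⊥bis P4·P6 via (33.09,39.795): [(41.2646, 40.6495) (25.0334, 17.4236) (27.2109, 12.971) (48, 14.8766) (48, 45.6484)]  |A|=439.3679
8. ⊥bis P4·P7 via (37.205,23.835): [(31.3801, 13.3531) (48, 14.8766) (48, 43.2604)]  |A|=235.8684
9. ⊥bis P4·P8 via (38.865,42.18): [(31.3801, 13.3531) (48, 14.8766) (48, 43.2604)]  |A|=235.8684
10. canonical 3-gon: [(31.3801, 13.3531) (48, 14.8766) (48, 43.2604)]
11. shoelace: 235.8684

Area of P4's cell: 235.8684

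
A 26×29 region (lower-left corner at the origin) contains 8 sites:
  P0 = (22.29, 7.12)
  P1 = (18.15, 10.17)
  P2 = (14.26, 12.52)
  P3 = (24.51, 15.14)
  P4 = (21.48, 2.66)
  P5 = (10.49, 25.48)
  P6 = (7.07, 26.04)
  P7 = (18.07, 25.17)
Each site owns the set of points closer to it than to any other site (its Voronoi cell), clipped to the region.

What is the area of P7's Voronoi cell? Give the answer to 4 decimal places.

1. box [0,26]×[0,29]: [(0, 0) (26, 0) (26, 29) (0, 29)]
2. ⊥bis P7·P0 via (20.18,16.145): [(0, 11.427) (26, 17.5057) (26, 29) (0, 29)]  |A|=377.8749
3. ⊥bis P7·P1 via (18.11,17.67): [(0, 17.5734) (26, 17.7121) (26, 29) (0, 29)]  |A|=295.2886
4. ⊥bis P7·P2 via (16.165,18.845): [(0, 23.7137) (20.0322, 17.6803) (26, 17.7121) (26, 29) (0, 29)]  |A|=233.7872
5. ⊥bis P7·P3 via (21.29,20.155): [(0, 23.7137) (18.2648, 18.2126) (26, 23.1792) (26, 29) (0, 29)]  |A|=211.026
6. ⊥bis P7·P4 via (19.775,13.915): [(0, 23.7137) (18.2648, 18.2126) (26, 23.1792) (26, 29) (0, 29)]  |A|=211.026
7. ⊥bis P7·P5 via (14.28,25.325): [(14.0411, 19.4847) (18.2648, 18.2126) (26, 23.1792) (26, 29) (14.4303, 29)]  |A|=105.2585
8. ⊥bis P7·P6 via (12.57,25.605): [(14.0411, 19.4847) (18.2648, 18.2126) (26, 23.1792) (26, 29) (14.4303, 29)]  |A|=105.2585
9. canonical 5-gon: [(14.0411, 19.4847) (18.2648, 18.2126) (26, 23.1792) (26, 29) (14.4303, 29)]
10. shoelace: 105.2585

Area of P7's cell: 105.2585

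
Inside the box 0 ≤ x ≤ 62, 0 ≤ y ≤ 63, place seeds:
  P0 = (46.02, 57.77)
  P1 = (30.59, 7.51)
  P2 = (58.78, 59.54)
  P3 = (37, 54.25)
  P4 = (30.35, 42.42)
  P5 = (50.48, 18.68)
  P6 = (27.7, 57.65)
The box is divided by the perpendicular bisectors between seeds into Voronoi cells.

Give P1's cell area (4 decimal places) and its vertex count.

Area of P1's cell: 1017.3918 (4 vertices)

1. box [0,62]×[0,63]: [(0, 0) (62, 0) (62, 63) (0, 63)]
2. ⊥bis P1·P0 via (38.305,32.64): [(0, 44.3998) (0, 0) (62, 0) (62, 25.3656)]  |A|=2162.725
3. ⊥bis P1·P2 via (44.685,33.525): [(56.7961, 26.9632) (0, 44.3998) (0, 0) (62, 0) (62, 24.1437)]  |A|=2159.5458
4. ⊥bis P1·P3 via (33.795,30.88): [(56.7961, 26.9632) (52.3076, 28.3412) (0, 35.5147) (0, 0) (62, 0) (62, 24.1437)]  |A|=1927.1674
5. ⊥bis P1·P4 via (30.47,24.965): [(60.108, 25.1688) (0, 24.7555) (0, 0) (62, 0) (62, 24.1437)]  |A|=1547.0739
6. ⊥bis P1·P5 via (40.535,13.095): [(33.8559, 24.9883) (0, 24.7555) (0, 0) (47.889, 0)]  |A|=1017.3918
7. ⊥bis P1·P6 via (29.145,32.58): [(33.8559, 24.9883) (0, 24.7555) (0, 0) (47.889, 0)]  |A|=1017.3918
8. canonical 4-gon: [(33.8559, 24.9883) (0, 24.7555) (0, 0) (47.889, 0)]
9. shoelace: 1017.3918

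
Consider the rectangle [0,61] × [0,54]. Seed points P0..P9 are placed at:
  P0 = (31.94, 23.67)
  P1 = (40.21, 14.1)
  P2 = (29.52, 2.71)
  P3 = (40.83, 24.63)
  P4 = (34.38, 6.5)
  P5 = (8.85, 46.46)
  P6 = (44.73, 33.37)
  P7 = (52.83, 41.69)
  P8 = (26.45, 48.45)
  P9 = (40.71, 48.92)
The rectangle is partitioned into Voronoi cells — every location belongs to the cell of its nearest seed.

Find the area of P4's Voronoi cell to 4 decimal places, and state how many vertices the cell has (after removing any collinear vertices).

1. box [0,61]×[0,54]: [(0, 0) (61, 0) (61, 54) (0, 54)]
2. ⊥bis P4·P0 via (33.16,15.085): [(0, 10.3727) (0, 0) (61, 0) (61, 19.0413)]  |A|=897.1265
3. ⊥bis P4·P1 via (37.295,10.3): [(31.3859, 14.8329) (0, 10.3727) (0, 0) (50.7221, 0)]  |A|=538.9558
4. ⊥bis P4·P2 via (31.95,4.605): [(31.3859, 14.8329) (24.7134, 13.8847) (35.5411, 0) (50.7221, 0)]  |A|=164.0452
5. ⊥bis P4·P3 via (37.605,15.565): [(31.3859, 14.8329) (24.7134, 13.8847) (35.5411, 0) (50.7221, 0)]  |A|=164.0452
6. ⊥bis P4·P5 via (21.615,26.48): [(31.3859, 14.8329) (24.7134, 13.8847) (35.5411, 0) (50.7221, 0)]  |A|=164.0452
7. ⊥bis P4·P6 via (39.555,19.935): [(31.3859, 14.8329) (24.7134, 13.8847) (35.5411, 0) (50.7221, 0)]  |A|=164.0452
8. ⊥bis P4·P7 via (43.605,24.095): [(31.3859, 14.8329) (24.7134, 13.8847) (35.5411, 0) (50.7221, 0)]  |A|=164.0452
9. ⊥bis P4·P8 via (30.415,27.475): [(31.3859, 14.8329) (24.7134, 13.8847) (35.5411, 0) (50.7221, 0)]  |A|=164.0452
10. ⊥bis P4·P9 via (37.545,27.71): [(31.3859, 14.8329) (24.7134, 13.8847) (35.5411, 0) (50.7221, 0)]  |A|=164.0452
11. canonical 4-gon: [(31.3859, 14.8329) (24.7134, 13.8847) (35.5411, 0) (50.7221, 0)]
12. shoelace: 164.0452

Area of P4's cell: 164.0452 (4 vertices)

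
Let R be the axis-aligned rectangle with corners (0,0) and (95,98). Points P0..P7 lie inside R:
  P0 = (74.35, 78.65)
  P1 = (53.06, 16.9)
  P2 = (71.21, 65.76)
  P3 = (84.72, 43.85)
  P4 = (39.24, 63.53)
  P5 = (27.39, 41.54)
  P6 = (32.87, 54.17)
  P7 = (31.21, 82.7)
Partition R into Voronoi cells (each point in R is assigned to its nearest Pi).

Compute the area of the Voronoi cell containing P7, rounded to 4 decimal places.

1. box [0,95]×[0,98]: [(0, 0) (95, 0) (95, 98) (0, 98)]
2. ⊥bis P7·P0 via (52.78,80.675): [(0, 0) (45.2062, 0) (54.4065, 98) (0, 98)]  |A|=4881.0212
3. ⊥bis P7·P1 via (42.135,49.8): [(0, 35.8084) (50.1307, 52.4551) (54.4065, 98) (0, 98)]  |A|=2797.8239
4. ⊥bis P7·P2 via (51.21,74.23): [(0, 35.8084) (40.6559, 49.3088) (52.4498, 77.1574) (54.4065, 98) (0, 98)]  |A|=2684.447
5. ⊥bis P7·P3 via (57.965,63.275): [(0, 35.8084) (40.6559, 49.3088) (52.4498, 77.1574) (54.4065, 98) (0, 98)]  |A|=2684.447
6. ⊥bis P7·P4 via (35.225,73.115): [(0, 58.3598) (52.7598, 80.46) (54.4065, 98) (0, 98)]  |A|=1522.8478
7. ⊥bis P7·P5 via (29.3,62.12): [(0, 64.8393) (12.6628, 63.6641) (52.7598, 80.46) (54.4065, 98) (0, 98)]  |A|=1481.8236
8. ⊥bis P7·P6 via (32.04,68.435): [(0, 66.5708) (22.764, 67.8953) (52.7598, 80.46) (54.4065, 98) (0, 98)]  |A|=1429.3908
9. canonical 5-gon: [(0, 66.5708) (22.764, 67.8953) (52.7598, 80.46) (54.4065, 98) (0, 98)]
10. shoelace: 1429.3908

Area of P7's cell: 1429.3908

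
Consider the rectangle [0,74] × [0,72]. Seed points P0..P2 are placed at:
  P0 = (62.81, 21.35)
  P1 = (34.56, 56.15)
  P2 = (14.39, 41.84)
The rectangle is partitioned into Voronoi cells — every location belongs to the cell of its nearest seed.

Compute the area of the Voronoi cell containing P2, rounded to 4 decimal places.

Area of P2's cell: 1915.5290

1. box [0,74]×[0,72]: [(0, 0) (74, 0) (74, 72) (0, 72)]
2. ⊥bis P2·P0 via (38.6,31.595): [(0, 0) (25.2299, 0) (55.6983, 72) (0, 72)]  |A|=2913.4133
3. ⊥bis P2·P1 via (24.475,48.995): [(0, 0) (25.2299, 0) (37.9349, 30.0232) (8.1537, 72) (0, 72)]  |A|=1915.529
4. canonical 5-gon: [(0, 0) (25.2299, 0) (37.9349, 30.0232) (8.1537, 72) (0, 72)]
5. shoelace: 1915.529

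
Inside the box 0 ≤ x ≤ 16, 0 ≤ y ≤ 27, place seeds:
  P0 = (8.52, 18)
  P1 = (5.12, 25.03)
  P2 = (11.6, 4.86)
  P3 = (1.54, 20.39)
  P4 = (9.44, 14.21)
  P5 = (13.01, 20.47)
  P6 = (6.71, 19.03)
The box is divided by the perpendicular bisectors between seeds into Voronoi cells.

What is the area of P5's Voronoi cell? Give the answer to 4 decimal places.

Area of P5's cell: 61.1564

1. box [0,16]×[0,27]: [(0, 0) (16, 0) (16, 27) (0, 27)]
2. ⊥bis P5·P0 via (10.765,19.235): [(16, 9.7187) (16, 27) (6.4934, 27)]  |A|=82.1431
3. ⊥bis P5·P1 via (9.065,22.75): [(8.9453, 22.5429) (16, 9.7187) (16, 27) (11.5213, 27)]  |A|=70.9382
4. ⊥bis P5·P2 via (12.305,12.665): [(8.9453, 22.5429) (14.4877, 12.4678) (16, 12.3312) (16, 27) (11.5213, 27)]  |A|=68.9627
5. ⊥bis P5·P3 via (7.275,20.43): [(8.9453, 22.5429) (14.4877, 12.4678) (16, 12.3312) (16, 27) (11.5213, 27)]  |A|=68.9627
6. ⊥bis P5·P4 via (11.225,17.34): [(8.9453, 22.5429) (12.0737, 16.856) (16, 14.6169) (16, 27) (11.5213, 27)]  |A|=61.3225
7. ⊥bis P5·P6 via (9.86,19.75): [(9.1433, 22.8855) (9.4181, 21.6835) (12.0737, 16.856) (16, 14.6169) (16, 27) (11.5213, 27)]  |A|=61.1564
8. canonical 6-gon: [(9.1433, 22.8855) (9.4181, 21.6835) (12.0737, 16.856) (16, 14.6169) (16, 27) (11.5213, 27)]
9. shoelace: 61.1564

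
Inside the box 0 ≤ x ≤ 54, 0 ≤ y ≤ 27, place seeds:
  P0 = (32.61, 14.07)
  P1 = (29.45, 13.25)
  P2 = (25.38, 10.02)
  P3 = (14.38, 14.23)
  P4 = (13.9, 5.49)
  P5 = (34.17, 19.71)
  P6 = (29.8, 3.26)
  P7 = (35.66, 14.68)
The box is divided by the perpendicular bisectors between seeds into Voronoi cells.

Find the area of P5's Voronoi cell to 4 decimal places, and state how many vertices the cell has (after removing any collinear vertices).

Area of P5's cell: 231.3864 (6 vertices)

1. box [0,54]×[0,27]: [(0, 0) (54, 0) (54, 27) (0, 27)]
2. ⊥bis P5·P0 via (33.39,16.89): [(0, 26.1255) (54, 11.1894) (54, 27) (0, 27)]  |A|=450.4979
3. ⊥bis P5·P1 via (31.81,16.48): [(29.9445, 17.843) (54, 11.1894) (54, 27) (17.4119, 27)]  |A|=357.6849
4. ⊥bis P5·P2 via (29.775,14.865): [(29.9445, 17.843) (54, 11.1894) (54, 27) (17.4119, 27)]  |A|=357.6849
5. ⊥bis P5·P3 via (24.275,16.97): [(22.5339, 23.2576) (29.9445, 17.843) (54, 11.1894) (54, 27) (21.4976, 27)]  |A|=350.0395
6. ⊥bis P5·P4 via (24.035,12.6): [(22.5339, 23.2576) (29.9445, 17.843) (54, 11.1894) (54, 27) (21.4976, 27)]  |A|=350.0395
7. ⊥bis P5·P6 via (31.985,11.485): [(22.5339, 23.2576) (29.9445, 17.843) (54, 11.1894) (54, 27) (21.4976, 27)]  |A|=350.0395
8. ⊥bis P5·P7 via (34.915,17.195): [(22.5339, 23.2576) (29.9445, 17.843) (33.6462, 16.8191) (54, 22.8484) (54, 27) (21.4976, 27)]  |A|=231.3864
9. canonical 6-gon: [(22.5339, 23.2576) (29.9445, 17.843) (33.6462, 16.8191) (54, 22.8484) (54, 27) (21.4976, 27)]
10. shoelace: 231.3864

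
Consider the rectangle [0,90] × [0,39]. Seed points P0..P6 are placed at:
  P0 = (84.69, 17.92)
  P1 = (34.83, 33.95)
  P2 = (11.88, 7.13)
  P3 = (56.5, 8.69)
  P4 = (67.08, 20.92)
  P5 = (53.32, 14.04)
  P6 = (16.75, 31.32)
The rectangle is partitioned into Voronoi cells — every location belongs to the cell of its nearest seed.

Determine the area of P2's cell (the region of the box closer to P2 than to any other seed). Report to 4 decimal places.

Area of P2's cell: 616.1506

1. box [0,90]×[0,39]: [(0, 0) (90, 0) (90, 39) (0, 39)]
2. ⊥bis P2·P0 via (48.285,12.525): [(0, 0) (50.1411, 0) (44.3616, 39) (0, 39)]  |A|=1842.8025
3. ⊥bis P2·P1 via (23.355,20.54): [(0, 0) (47.3586, 0) (1.7821, 39) (0, 39)]  |A|=958.2445
4. ⊥bis P2·P3 via (34.19,7.91): [(0, 0) (34.4665, 0) (34.069, 11.372) (1.7821, 39) (0, 39)]  |A|=884.9402
5. ⊥bis P2·P4 via (39.48,14.025): [(0, 0) (34.4665, 0) (34.069, 11.372) (1.7821, 39) (0, 39)]  |A|=884.9402
6. ⊥bis P2·P5 via (32.6,10.585): [(0, 0) (34.365, 0) (32.2024, 12.9692) (1.7821, 39) (0, 39)]  |A|=873.9863
7. ⊥bis P2·P6 via (14.315,19.225): [(0, 22.1069) (0, 0) (34.365, 0) (32.2024, 12.9692) (28.1457, 16.4406)]  |A|=616.1506
8. canonical 5-gon: [(0, 22.1069) (0, 0) (34.365, 0) (32.2024, 12.9692) (28.1457, 16.4406)]
9. shoelace: 616.1506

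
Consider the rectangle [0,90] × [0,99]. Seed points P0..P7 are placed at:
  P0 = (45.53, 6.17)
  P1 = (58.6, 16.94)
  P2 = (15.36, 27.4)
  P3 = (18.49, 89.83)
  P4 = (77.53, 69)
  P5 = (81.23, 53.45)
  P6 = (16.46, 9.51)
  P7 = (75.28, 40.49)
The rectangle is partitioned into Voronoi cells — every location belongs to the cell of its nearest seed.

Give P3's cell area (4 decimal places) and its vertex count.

1. box [0,90]×[0,99]: [(0, 0) (90, 0) (90, 99) (0, 99)]
2. ⊥bis P3·P0 via (32.01,48): [(0, 37.654) (90, 66.7431) (90, 99) (0, 99)]  |A|=4212.1317
3. ⊥bis P3·P1 via (38.545,53.385): [(0, 37.654) (24.1317, 45.4536) (90, 81.6997) (90, 99) (0, 99)]  |A|=3719.5488
4. ⊥bis P3·P2 via (16.925,58.615): [(0, 59.4636) (45.4503, 57.1849) (90, 81.6997) (90, 99) (0, 99)]  |A|=3165.5143
5. ⊥bis P3·P4 via (48.01,79.415): [(0, 59.4636) (40.2588, 57.4451) (54.9198, 99) (0, 99)]  |A|=1936.9372
6. ⊥bis P3·P5 via (49.86,71.64): [(0, 59.4636) (40.2588, 57.4451) (54.9198, 99) (0, 99)]  |A|=1936.9372
7. ⊥bis P3·P6 via (17.475,49.67): [(0, 59.4636) (40.2588, 57.4451) (54.9198, 99) (0, 99)]  |A|=1936.9372
8. ⊥bis P3·P7 via (46.885,65.16): [(0, 59.4636) (40.1854, 57.4488) (40.3111, 57.5935) (54.9198, 99) (0, 99)]  |A|=1936.9317
9. canonical 5-gon: [(0, 59.4636) (40.1854, 57.4488) (40.3111, 57.5935) (54.9198, 99) (0, 99)]
10. shoelace: 1936.9317

Area of P3's cell: 1936.9317 (5 vertices)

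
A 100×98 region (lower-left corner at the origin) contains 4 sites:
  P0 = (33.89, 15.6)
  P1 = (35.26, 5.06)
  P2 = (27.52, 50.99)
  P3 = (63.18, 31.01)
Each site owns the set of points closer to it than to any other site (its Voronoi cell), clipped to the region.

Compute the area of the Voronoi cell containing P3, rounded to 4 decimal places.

1. box [0,100]×[0,98]: [(0, 0) (100, 0) (100, 98) (0, 98)]
2. ⊥bis P3·P0 via (48.535,23.305): [(60.7962, 0) (100, 0) (100, 98) (9.2366, 98)]  |A|=6368.3933
3. ⊥bis P3·P1 via (49.22,18.035): [(54.0309, 12.8589) (65.9825, 0) (100, 0) (100, 98) (9.2366, 98)]  |A|=6335.0483
4. ⊥bis P3·P2 via (45.35,41): [(42.1913, 35.3625) (54.0309, 12.8589) (65.9825, 0) (100, 0) (100, 98) (77.2866, 98)]  |A|=4203.8061
5. canonical 6-gon: [(42.1913, 35.3625) (54.0309, 12.8589) (65.9825, 0) (100, 0) (100, 98) (77.2866, 98)]
6. shoelace: 4203.8061

Area of P3's cell: 4203.8061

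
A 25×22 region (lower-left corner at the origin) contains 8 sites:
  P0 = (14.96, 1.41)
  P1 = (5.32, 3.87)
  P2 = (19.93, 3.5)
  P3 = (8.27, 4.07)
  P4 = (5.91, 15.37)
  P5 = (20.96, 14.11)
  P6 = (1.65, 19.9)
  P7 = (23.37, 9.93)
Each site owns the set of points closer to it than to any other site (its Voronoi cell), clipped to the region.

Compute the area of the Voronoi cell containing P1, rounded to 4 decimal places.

Area of P1's cell: 65.6125

1. box [0,25]×[0,22]: [(0, 0) (25, 0) (25, 22) (0, 22)]
2. ⊥bis P1·P0 via (10.14,2.64): [(0, 0) (9.4663, 0) (15.0804, 22) (0, 22)]  |A|=270.0139
3. ⊥bis P1·P2 via (12.625,3.685): [(0, 0) (9.4663, 0) (12.8694, 13.3357) (13.0888, 22) (0, 22)]  |A|=261.3861
4. ⊥bis P1·P3 via (6.795,3.97): [(0, 0) (7.0642, 0) (5.5726, 22) (0, 22)]  |A|=139.0046
5. ⊥bis P1·P4 via (5.615,9.62): [(0, 9.9081) (0, 0) (7.0642, 0) (6.4147, 9.579)]  |A|=65.6125
6. ⊥bis P1·P5 via (13.14,8.99): [(0, 9.9081) (0, 0) (7.0642, 0) (6.4147, 9.579)]  |A|=65.6125
7. ⊥bis P1·P6 via (3.485,11.885): [(0, 9.9081) (0, 0) (7.0642, 0) (6.4147, 9.579)]  |A|=65.6125
8. ⊥bis P1·P7 via (14.345,6.9): [(0, 9.9081) (0, 0) (7.0642, 0) (6.4147, 9.579)]  |A|=65.6125
9. canonical 4-gon: [(0, 9.9081) (0, 0) (7.0642, 0) (6.4147, 9.579)]
10. shoelace: 65.6125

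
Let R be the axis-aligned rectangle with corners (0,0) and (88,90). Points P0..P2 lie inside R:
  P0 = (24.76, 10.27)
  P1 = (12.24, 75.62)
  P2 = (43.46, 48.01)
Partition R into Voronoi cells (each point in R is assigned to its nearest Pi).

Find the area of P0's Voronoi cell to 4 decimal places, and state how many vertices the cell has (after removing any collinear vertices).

1. box [0,88]×[0,90]: [(0, 0) (88, 0) (88, 90) (0, 90)]
2. ⊥bis P0·P1 via (18.5,42.945): [(0, 39.4007) (0, 0) (88, 0) (88, 56.2601)]  |A|=4209.074
3. ⊥bis P0·P2 via (34.11,29.14): [(9.665, 41.2524) (0, 39.4007) (0, 0) (88, 0) (88, 2.4377)]  |A|=2100.9893
4. canonical 5-gon: [(9.665, 41.2524) (0, 39.4007) (0, 0) (88, 0) (88, 2.4377)]
5. shoelace: 2100.9893

Area of P0's cell: 2100.9893 (5 vertices)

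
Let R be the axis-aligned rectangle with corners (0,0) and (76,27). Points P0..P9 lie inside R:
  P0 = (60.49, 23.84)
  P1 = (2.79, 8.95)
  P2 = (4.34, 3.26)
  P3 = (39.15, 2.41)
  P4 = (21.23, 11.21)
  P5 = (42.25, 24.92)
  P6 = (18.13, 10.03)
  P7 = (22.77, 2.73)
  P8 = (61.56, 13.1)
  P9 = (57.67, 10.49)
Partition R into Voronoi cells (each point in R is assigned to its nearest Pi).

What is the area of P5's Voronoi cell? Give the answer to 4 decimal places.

Area of P5's cell: 265.4767

1. box [0,76]×[0,27]: [(0, 0) (76, 0) (76, 27) (0, 27)]
2. ⊥bis P5·P0 via (51.37,24.38): [(0, 0) (49.9264, 0) (51.5251, 27) (0, 27)]  |A|=1369.5963
3. ⊥bis P5·P1 via (22.52,16.935): [(29.3738, 0) (49.9264, 0) (51.5251, 27) (18.4466, 27)]  |A|=724.0211
4. ⊥bis P5·P2 via (23.295,14.09): [(24.5856, 11.8312) (31.3454, 0) (49.9264, 0) (51.5251, 27) (18.4466, 27)]  |A|=712.3583
5. ⊥bis P5·P3 via (40.7,13.665): [(22.8484, 16.1235) (50.6544, 12.2941) (51.5251, 27) (18.4466, 27)]  |A|=386.013
6. ⊥bis P5·P4 via (31.74,18.065): [(34.0088, 14.5865) (50.6544, 12.2941) (51.5251, 27) (25.9123, 27)]  |A|=282.3648
7. ⊥bis P5·P6 via (30.19,17.475): [(34.0088, 14.5865) (50.6544, 12.2941) (51.5251, 27) (25.9123, 27)]  |A|=282.3648
8. ⊥bis P5·P7 via (32.51,13.825): [(34.0088, 14.5865) (50.6544, 12.2941) (51.5251, 27) (25.9123, 27)]  |A|=282.3648
9. ⊥bis P5·P8 via (51.905,19.01): [(34.0088, 14.5865) (48.0165, 12.6574) (50.9607, 17.4673) (51.5251, 27) (25.9123, 27)]  |A|=275.4859
10. ⊥bis P5·P9 via (49.96,17.705): [(34.0088, 14.5865) (45.5538, 12.9965) (51.0433, 18.8626) (51.5251, 27) (25.9123, 27)]  |A|=265.4767
11. canonical 5-gon: [(34.0088, 14.5865) (45.5538, 12.9965) (51.0433, 18.8626) (51.5251, 27) (25.9123, 27)]
12. shoelace: 265.4767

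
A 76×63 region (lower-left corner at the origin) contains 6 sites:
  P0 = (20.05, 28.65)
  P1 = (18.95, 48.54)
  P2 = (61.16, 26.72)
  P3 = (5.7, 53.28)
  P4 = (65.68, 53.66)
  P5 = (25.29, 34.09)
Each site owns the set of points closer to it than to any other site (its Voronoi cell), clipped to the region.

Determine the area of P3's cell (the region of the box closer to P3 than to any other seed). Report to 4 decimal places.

1. box [0,76]×[0,63]: [(0, 0) (76, 0) (76, 63) (0, 63)]
2. ⊥bis P3·P0 via (12.875,40.965): [(0, 33.4637) (50.6954, 63) (0, 63)]  |A|=748.6758
3. ⊥bis P3·P1 via (12.325,50.91): [(0, 33.4637) (7.6857, 37.9416) (16.65, 63) (0, 63)]  |A|=322.1155
4. ⊥bis P3·P2 via (33.43,40): [(0, 33.4637) (7.6857, 37.9416) (16.65, 63) (0, 63)]  |A|=322.1155
5. ⊥bis P3·P4 via (35.69,53.47): [(0, 33.4637) (7.6857, 37.9416) (16.65, 63) (0, 63)]  |A|=322.1155
6. ⊥bis P3·P5 via (15.495,43.685): [(0, 33.4637) (7.6857, 37.9416) (16.65, 63) (0, 63)]  |A|=322.1155
7. canonical 4-gon: [(0, 33.4637) (7.6857, 37.9416) (16.65, 63) (0, 63)]
8. shoelace: 322.1155

Area of P3's cell: 322.1155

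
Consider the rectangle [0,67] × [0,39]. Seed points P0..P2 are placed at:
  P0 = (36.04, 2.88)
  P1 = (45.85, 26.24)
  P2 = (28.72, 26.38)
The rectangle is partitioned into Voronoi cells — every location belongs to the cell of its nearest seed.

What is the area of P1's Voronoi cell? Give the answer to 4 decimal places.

Area of P1's cell: 865.7324

1. box [0,67]×[0,39]: [(0, 0) (67, 0) (67, 39) (0, 39)]
2. ⊥bis P1·P0 via (40.945,14.56): [(0, 31.7548) (67, 3.6182) (67, 39) (0, 39)]  |A|=1428.0033
3. ⊥bis P1·P2 via (37.285,26.31): [(37.2018, 16.1319) (67, 3.6182) (67, 39) (37.3887, 39)]  |A|=865.7324
4. canonical 4-gon: [(37.2018, 16.1319) (67, 3.6182) (67, 39) (37.3887, 39)]
5. shoelace: 865.7324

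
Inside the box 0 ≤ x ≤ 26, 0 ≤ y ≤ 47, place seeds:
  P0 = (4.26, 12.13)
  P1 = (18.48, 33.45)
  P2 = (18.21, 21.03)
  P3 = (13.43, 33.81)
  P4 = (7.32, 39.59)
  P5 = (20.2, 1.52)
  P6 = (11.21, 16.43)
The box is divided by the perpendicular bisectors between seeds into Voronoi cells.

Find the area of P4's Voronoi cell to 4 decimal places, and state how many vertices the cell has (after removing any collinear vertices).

1. box [0,26]×[0,47]: [(0, 0) (26, 0) (26, 47) (0, 47)]
2. ⊥bis P4·P0 via (5.79,25.86): [(0, 26.5052) (26, 23.6079) (26, 47) (0, 47)]  |A|=570.5296
3. ⊥bis P4·P1 via (12.9,36.52): [(0, 26.5052) (6.9632, 25.7293) (18.6659, 47) (0, 47)]  |A|=269.8727
4. ⊥bis P4·P2 via (12.765,30.31): [(0, 26.5052) (5.278, 25.9171) (7.919, 27.4667) (18.6659, 47) (0, 47)]  |A|=268.3191
5. ⊥bis P4·P3 via (10.375,36.7): [(0, 26.5052) (0.6611, 26.4315) (16.6465, 43.3295) (18.6659, 47) (0, 47)]  |A|=211.014
6. ⊥bis P4·P5 via (13.76,20.555): [(0, 26.5052) (0.6611, 26.4315) (16.6465, 43.3295) (18.6659, 47) (0, 47)]  |A|=211.014
7. ⊥bis P4·P6 via (9.265,28.01): [(0, 26.5052) (0.1839, 26.4847) (0.8111, 26.5901) (16.6465, 43.3295) (18.6659, 47) (0, 47)]  |A|=210.9722
8. canonical 6-gon: [(0, 26.5052) (0.1839, 26.4847) (0.8111, 26.5901) (16.6465, 43.3295) (18.6659, 47) (0, 47)]
9. shoelace: 210.9722

Area of P4's cell: 210.9722 (6 vertices)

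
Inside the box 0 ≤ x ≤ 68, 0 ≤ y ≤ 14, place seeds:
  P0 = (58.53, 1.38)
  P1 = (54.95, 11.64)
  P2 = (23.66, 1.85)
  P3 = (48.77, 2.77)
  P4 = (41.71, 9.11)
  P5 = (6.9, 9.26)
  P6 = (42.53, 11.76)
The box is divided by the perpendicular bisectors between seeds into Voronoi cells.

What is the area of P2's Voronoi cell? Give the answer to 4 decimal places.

1. box [0,68]×[0,14]: [(0, 0) (68, 0) (68, 14) (0, 14)]
2. ⊥bis P2·P0 via (41.095,1.615): [(0, 0) (41.0732, 0) (41.2619, 14) (0, 14)]  |A|=576.3462
3. ⊥bis P2·P1 via (39.305,6.745): [(0, 0) (41.0732, 0) (41.0874, 1.0484) (37.0351, 14) (0, 14)]  |A|=548.9737
4. ⊥bis P2·P3 via (36.215,2.31): [(0, 0) (36.2996, 0) (35.7867, 14) (0, 14)]  |A|=504.6043
5. ⊥bis P2·P4 via (32.685,5.48): [(0, 0) (34.8891, 0) (29.2581, 14) (0, 14)]  |A|=449.0308
6. ⊥bis P2·P5 via (15.28,5.555): [(12.824, 0) (34.8891, 0) (29.2581, 14) (19.0137, 14)]  |A|=226.1667
7. ⊥bis P2·P6 via (33.095,6.805): [(12.824, 0) (34.8891, 0) (29.2581, 14) (19.0137, 14)]  |A|=226.1667
8. canonical 4-gon: [(12.824, 0) (34.8891, 0) (29.2581, 14) (19.0137, 14)]
9. shoelace: 226.1667

Area of P2's cell: 226.1667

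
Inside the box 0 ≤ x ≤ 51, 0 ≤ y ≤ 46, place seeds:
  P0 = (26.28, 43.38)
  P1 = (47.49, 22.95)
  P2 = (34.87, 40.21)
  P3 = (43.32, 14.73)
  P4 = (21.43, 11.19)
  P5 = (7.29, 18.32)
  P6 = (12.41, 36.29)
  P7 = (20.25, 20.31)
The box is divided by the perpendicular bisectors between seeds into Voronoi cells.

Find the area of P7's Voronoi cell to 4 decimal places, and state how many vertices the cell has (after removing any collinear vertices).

1. box [0,51]×[0,46]: [(0, 0) (51, 0) (51, 46) (0, 46)]
2. ⊥bis P7·P0 via (23.265,31.845): [(0, 37.926) (0, 0) (51, 0) (51, 24.5957)]  |A|=1594.3018
3. ⊥bis P7·P1 via (33.87,21.63): [(33.1299, 29.2665) (0, 37.926) (0, 0) (35.9663, 0)]  |A|=1154.5461
4. ⊥bis P7·P2 via (27.56,30.26): [(33.4532, 25.9304) (26.5831, 30.9777) (0, 37.926) (0, 0) (35.9663, 0)]  |A|=1143.9022
5. ⊥bis P7·P3 via (31.785,17.52): [(33.5579, 24.85) (33.4532, 25.9304) (26.5831, 30.9777) (0, 37.926) (0, 0) (27.5474, 0)]  |A|=1039.2972
6. ⊥bis P7·P4 via (20.84,15.75): [(31.6966, 17.1547) (33.5579, 24.85) (33.4532, 25.9304) (26.5831, 30.9777) (0, 37.926) (0, 13.0536)]  |A|=596.136
7. ⊥bis P7·P5 via (13.77,19.315): [(14.4445, 14.9225) (31.6966, 17.1547) (33.5579, 24.85) (33.4532, 25.9304) (26.5831, 30.9777) (11.3686, 34.9545)]  |A|=307.2046
8. ⊥bis P7·P6 via (16.33,28.3): [(12.6664, 26.5026) (14.4445, 14.9225) (31.6966, 17.1547) (33.5579, 24.85) (33.4532, 25.9304) (26.5831, 30.9777) (23.4546, 31.7954)]  |A|=258.1794
9. canonical 7-gon: [(12.6664, 26.5026) (14.4445, 14.9225) (31.6966, 17.1547) (33.5579, 24.85) (33.4532, 25.9304) (26.5831, 30.9777) (23.4546, 31.7954)]
10. shoelace: 258.1794

Area of P7's cell: 258.1794 (7 vertices)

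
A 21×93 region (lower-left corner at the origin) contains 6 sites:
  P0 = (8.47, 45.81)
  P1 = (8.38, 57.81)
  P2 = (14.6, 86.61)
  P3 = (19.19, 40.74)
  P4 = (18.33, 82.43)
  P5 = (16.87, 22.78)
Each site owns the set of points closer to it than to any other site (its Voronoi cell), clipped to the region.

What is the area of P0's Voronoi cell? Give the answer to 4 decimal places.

Area of P0's cell: 267.6341

1. box [0,21]×[0,93]: [(0, 0) (21, 0) (21, 93) (0, 93)]
2. ⊥bis P0·P1 via (8.425,51.81): [(0, 51.7468) (0, 0) (21, 0) (21, 51.9043)]  |A|=1088.3368
3. ⊥bis P0·P2 via (11.535,66.21): [(0, 51.7468) (0, 0) (21, 0) (21, 51.9043)]  |A|=1088.3368
4. ⊥bis P0·P3 via (13.83,43.275): [(17.9002, 51.8811) (0, 51.7468) (0, 14.0329)]  |A|=337.5439
5. ⊥bis P0·P4 via (13.4,64.12): [(17.9002, 51.8811) (0, 51.7468) (0, 14.0329)]  |A|=337.5439
6. ⊥bis P0·P5 via (12.67,34.295): [(8.9394, 32.9343) (17.9002, 51.8811) (0, 51.7468) (0, 29.6737)]  |A|=267.6341
7. canonical 4-gon: [(8.9394, 32.9343) (17.9002, 51.8811) (0, 51.7468) (0, 29.6737)]
8. shoelace: 267.6341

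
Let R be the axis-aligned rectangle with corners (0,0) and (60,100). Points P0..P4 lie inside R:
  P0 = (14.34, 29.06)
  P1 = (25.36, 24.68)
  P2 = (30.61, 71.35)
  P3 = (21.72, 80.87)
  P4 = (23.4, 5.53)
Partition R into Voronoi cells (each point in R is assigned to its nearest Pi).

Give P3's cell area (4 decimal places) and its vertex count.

Area of P3's cell: 1234.3864 (4 vertices)

1. box [0,60]×[0,100]: [(0, 0) (60, 0) (60, 100) (0, 100)]
2. ⊥bis P3·P0 via (18.03,54.965): [(0, 57.5333) (60, 48.9866) (60, 100) (0, 100)]  |A|=2804.403
3. ⊥bis P3·P1 via (23.54,52.775): [(0, 57.5333) (30.3208, 53.2143) (60, 55.1369) (60, 100) (0, 100)]  |A|=2713.1357
4. ⊥bis P3·P2 via (26.165,76.11): [(0, 57.5333) (5.4417, 56.7581) (51.748, 100) (0, 100)]  |A|=1234.3864
5. ⊥bis P3·P4 via (22.56,43.2): [(0, 57.5333) (5.4417, 56.7581) (51.748, 100) (0, 100)]  |A|=1234.3864
6. canonical 4-gon: [(0, 57.5333) (5.4417, 56.7581) (51.748, 100) (0, 100)]
7. shoelace: 1234.3864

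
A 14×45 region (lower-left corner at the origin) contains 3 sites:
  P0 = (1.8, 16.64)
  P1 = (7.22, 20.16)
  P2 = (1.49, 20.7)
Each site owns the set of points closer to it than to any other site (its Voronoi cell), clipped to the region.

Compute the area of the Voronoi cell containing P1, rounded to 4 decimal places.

1. box [0,14]×[0,45]: [(0, 0) (14, 0) (14, 45) (0, 45)]
2. ⊥bis P1·P0 via (4.51,18.4): [(0, 25.3444) (14, 3.7876) (14, 45) (0, 45)]  |A|=426.0765
3. ⊥bis P1·P2 via (4.355,20.43): [(4.2076, 18.8657) (14, 3.7876) (14, 45) (6.6705, 45)]  |A|=297.5607
4. canonical 4-gon: [(4.2076, 18.8657) (14, 3.7876) (14, 45) (6.6705, 45)]
5. shoelace: 297.5607

Area of P1's cell: 297.5607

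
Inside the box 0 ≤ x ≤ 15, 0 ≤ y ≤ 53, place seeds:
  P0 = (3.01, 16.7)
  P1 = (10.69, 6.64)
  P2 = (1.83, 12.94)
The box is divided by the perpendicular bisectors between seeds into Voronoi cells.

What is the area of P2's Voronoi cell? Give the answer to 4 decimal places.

1. box [0,15]×[0,53]: [(0, 0) (15, 0) (15, 53) (0, 53)]
2. ⊥bis P2·P0 via (2.42,14.82): [(0, 15.5795) (0, 0) (15, 0) (15, 10.872)]  |A|=198.3862
3. ⊥bis P2·P1 via (6.26,9.79): [(8.4835, 12.9171) (0, 15.5795) (0, 0.9863)]  |A|=61.9011
4. canonical 3-gon: [(8.4835, 12.9171) (0, 15.5795) (0, 0.9863)]
5. shoelace: 61.9011

Area of P2's cell: 61.9011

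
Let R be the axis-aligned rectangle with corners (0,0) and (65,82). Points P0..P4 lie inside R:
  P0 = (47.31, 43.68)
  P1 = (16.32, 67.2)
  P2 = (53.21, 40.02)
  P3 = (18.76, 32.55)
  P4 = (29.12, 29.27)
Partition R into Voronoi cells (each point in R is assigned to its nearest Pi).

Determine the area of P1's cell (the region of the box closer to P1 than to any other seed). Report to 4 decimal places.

1. box [0,65]×[0,82]: [(0, 0) (65, 0) (65, 82) (0, 82)]
2. ⊥bis P1·P0 via (31.815,55.44): [(0, 13.5205) (51.9728, 82) (0, 82)]  |A|=1779.537
3. ⊥bis P1·P2 via (34.765,53.61): [(0, 13.5205) (51.9728, 82) (0, 82)]  |A|=1779.537
4. ⊥bis P1·P3 via (17.54,49.875): [(0, 48.6399) (28.1589, 50.6228) (51.9728, 82) (0, 82)]  |A|=1285.0749
5. ⊥bis P1·P4 via (22.72,48.235): [(0, 48.6399) (28.1589, 50.6228) (51.9728, 82) (0, 82)]  |A|=1285.0749
6. canonical 4-gon: [(0, 48.6399) (28.1589, 50.6228) (51.9728, 82) (0, 82)]
7. shoelace: 1285.0749

Area of P1's cell: 1285.0749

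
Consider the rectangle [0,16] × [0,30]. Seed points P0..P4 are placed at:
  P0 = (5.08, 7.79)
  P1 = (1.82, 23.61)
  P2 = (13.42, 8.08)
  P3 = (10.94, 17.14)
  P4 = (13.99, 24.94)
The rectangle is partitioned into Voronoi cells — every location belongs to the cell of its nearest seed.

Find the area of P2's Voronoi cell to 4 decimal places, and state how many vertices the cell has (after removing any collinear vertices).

1. box [0,16]×[0,30]: [(0, 0) (16, 0) (16, 30) (0, 30)]
2. ⊥bis P2·P0 via (9.25,7.935): [(9.5259, 0) (16, 0) (16, 30) (8.4828, 30)]  |A|=209.87
3. ⊥bis P2·P1 via (7.62,15.845): [(8.9407, 16.8314) (9.5259, 0) (16, 0) (16, 22.1044)]  |A|=132.5053
4. ⊥bis P2·P3 via (12.18,12.61): [(9.1166, 11.7715) (9.5259, 0) (16, 0) (16, 13.6557)]  |A|=85.1033
5. ⊥bis P2·P4 via (13.705,16.51): [(9.1166, 11.7715) (9.5259, 0) (16, 0) (16, 13.6557)]  |A|=85.1033
6. canonical 4-gon: [(9.1166, 11.7715) (9.5259, 0) (16, 0) (16, 13.6557)]
7. shoelace: 85.1033

Area of P2's cell: 85.1033 (4 vertices)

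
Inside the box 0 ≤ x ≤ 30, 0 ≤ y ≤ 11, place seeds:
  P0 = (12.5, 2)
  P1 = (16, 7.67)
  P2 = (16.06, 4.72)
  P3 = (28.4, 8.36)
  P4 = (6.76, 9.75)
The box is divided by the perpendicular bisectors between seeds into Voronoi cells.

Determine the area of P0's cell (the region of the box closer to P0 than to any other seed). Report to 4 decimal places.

Area of P0's cell: 53.9416

1. box [0,30]×[0,11]: [(0, 0) (30, 0) (30, 11) (0, 11)]
2. ⊥bis P0·P1 via (14.25,4.835): [(0, 0) (22.0827, 0) (4.2627, 11) (0, 11)]  |A|=144.8997
3. ⊥bis P0·P2 via (14.28,3.36): [(0, 0) (16.8472, 0) (12.1739, 6.1166) (4.2627, 11) (0, 11)]  |A|=128.888
4. ⊥bis P0·P3 via (20.45,5.18): [(0, 0) (16.8472, 0) (12.1739, 6.1166) (4.2627, 11) (0, 11)]  |A|=128.888
5. ⊥bis P0·P4 via (9.63,5.875): [(1.6977, 0) (16.8472, 0) (12.1739, 6.1166) (10.9643, 6.8632)]  |A|=53.9416
6. canonical 4-gon: [(1.6977, 0) (16.8472, 0) (12.1739, 6.1166) (10.9643, 6.8632)]
7. shoelace: 53.9416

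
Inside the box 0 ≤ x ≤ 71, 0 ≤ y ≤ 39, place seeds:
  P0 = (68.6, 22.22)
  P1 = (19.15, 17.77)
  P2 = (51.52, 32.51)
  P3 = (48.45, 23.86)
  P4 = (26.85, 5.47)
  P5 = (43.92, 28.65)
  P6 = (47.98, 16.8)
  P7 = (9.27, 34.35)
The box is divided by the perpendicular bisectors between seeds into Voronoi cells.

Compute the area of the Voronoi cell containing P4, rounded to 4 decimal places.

1. box [0,71]×[0,39]: [(0, 0) (71, 0) (71, 39) (0, 39)]
2. ⊥bis P4·P0 via (47.725,13.845): [(0, 0) (53.2796, 0) (37.6329, 39) (0, 39)]  |A|=1772.7929
3. ⊥bis P4·P1 via (23,11.62): [(4.4382, 0) (53.2796, 0) (43.4752, 24.4378)]  |A|=596.7883
4. ⊥bis P4·P2 via (39.185,18.99): [(37.3895, 20.6281) (4.4382, 0) (53.2796, 0) (49.3998, 9.6705)]  |A|=540.5685
5. ⊥bis P4·P3 via (37.65,14.665): [(34.2477, 18.6612) (4.4382, 0) (50.1356, 0)]  |A|=426.385
6. ⊥bis P4·P5 via (35.385,17.06): [(35.9906, 16.614) (33.6871, 18.3103) (4.4382, 0) (50.1356, 0)]  |A|=425.5054
7. ⊥bis P4·P6 via (37.415,11.135): [(33.5976, 18.2543) (4.4382, 0) (43.3856, 0)]  |A|=355.4788
8. ⊥bis P4·P7 via (18.06,19.91): [(33.5976, 18.2543) (4.4382, 0) (43.3856, 0)]  |A|=355.4788
9. canonical 3-gon: [(33.5976, 18.2543) (4.4382, 0) (43.3856, 0)]
10. shoelace: 355.4788

Area of P4's cell: 355.4788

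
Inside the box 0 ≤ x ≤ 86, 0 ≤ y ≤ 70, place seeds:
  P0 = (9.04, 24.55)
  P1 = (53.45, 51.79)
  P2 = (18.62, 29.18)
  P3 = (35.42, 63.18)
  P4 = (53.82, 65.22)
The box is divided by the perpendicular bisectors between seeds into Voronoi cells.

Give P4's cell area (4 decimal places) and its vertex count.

1. box [0,86]×[0,70]: [(0, 0) (86, 0) (86, 70) (0, 70)]
2. ⊥bis P4·P0 via (31.43,44.885): [(72.1954, 0) (86, 0) (86, 70) (8.6201, 70)]  |A|=3191.4586
3. ⊥bis P4·P1 via (53.635,58.505): [(18.1727, 59.482) (86, 57.6133) (86, 70) (8.6201, 70)]  |A|=827.0178
4. ⊥bis P4·P2 via (36.22,47.2): [(23.8038, 59.3269) (86, 57.6133) (86, 70) (12.8759, 70)]  |A|=775.4339
5. ⊥bis P4·P3 via (44.62,64.2): [(45.2257, 58.7367) (86, 57.6133) (86, 70) (43.977, 70)]  |A|=489.1882
6. canonical 4-gon: [(45.2257, 58.7367) (86, 57.6133) (86, 70) (43.977, 70)]
7. shoelace: 489.1882

Area of P4's cell: 489.1882 (4 vertices)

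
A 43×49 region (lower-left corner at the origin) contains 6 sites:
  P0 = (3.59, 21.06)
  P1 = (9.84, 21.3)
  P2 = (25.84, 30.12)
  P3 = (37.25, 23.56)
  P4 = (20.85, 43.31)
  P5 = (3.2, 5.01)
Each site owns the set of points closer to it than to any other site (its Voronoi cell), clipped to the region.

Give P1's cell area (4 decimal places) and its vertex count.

Area of P1's cell: 332.5849 (5 vertices)

1. box [0,43]×[0,49]: [(0, 0) (43, 0) (43, 49) (0, 49)]
2. ⊥bis P1·P0 via (6.715,21.18): [(7.5283, 0) (43, 0) (43, 49) (5.6467, 49)]  |A|=1784.2119
3. ⊥bis P1·P2 via (17.84,25.71): [(5.695, 47.7417) (7.5283, 0) (32.0126, 0)]  |A|=584.4615
4. ⊥bis P1·P3 via (23.545,22.43): [(24.2304, 14.1175) (5.695, 47.7417) (7.5283, 0) (25.3944, 0)]  |A|=537.7451
5. ⊥bis P1·P4 via (15.345,32.305): [(24.2304, 14.1175) (13.7703, 33.0927) (6.1104, 36.9244) (7.5283, 0) (25.3944, 0)]  |A|=497.1114
6. ⊥bis P1·P5 via (6.52,13.155): [(24.9284, 5.6515) (24.2304, 14.1175) (13.7703, 33.0927) (6.1104, 36.9244) (7.0312, 12.9466)]  |A|=332.5849
7. canonical 5-gon: [(24.9284, 5.6515) (24.2304, 14.1175) (13.7703, 33.0927) (6.1104, 36.9244) (7.0312, 12.9466)]
8. shoelace: 332.5849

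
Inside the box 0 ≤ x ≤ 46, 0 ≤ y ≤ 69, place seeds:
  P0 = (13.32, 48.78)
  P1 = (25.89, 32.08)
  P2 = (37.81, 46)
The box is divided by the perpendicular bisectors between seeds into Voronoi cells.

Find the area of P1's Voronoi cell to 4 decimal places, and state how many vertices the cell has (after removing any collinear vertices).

1. box [0,46]×[0,69]: [(0, 0) (46, 0) (46, 69) (0, 69)]
2. ⊥bis P1·P0 via (19.605,40.43): [(0, 25.6734) (0, 0) (46, 0) (46, 60.2974)]  |A|=1977.3283
3. ⊥bis P1·P2 via (31.85,39.04): [(25.2579, 44.6849) (0, 25.6734) (0, 0) (46, 0) (46, 26.923)]  |A|=1631.202
4. canonical 5-gon: [(25.2579, 44.6849) (0, 25.6734) (0, 0) (46, 0) (46, 26.923)]
5. shoelace: 1631.202

Area of P1's cell: 1631.2020 (5 vertices)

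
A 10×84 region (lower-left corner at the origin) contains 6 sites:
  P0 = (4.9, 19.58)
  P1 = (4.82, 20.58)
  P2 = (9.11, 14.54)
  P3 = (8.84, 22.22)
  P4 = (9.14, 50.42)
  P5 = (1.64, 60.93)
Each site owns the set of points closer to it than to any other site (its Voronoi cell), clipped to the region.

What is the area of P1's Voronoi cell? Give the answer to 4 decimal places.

Area of P1's cell: 66.6685

1. box [0,10]×[0,84]: [(0, 0) (10, 0) (10, 84) (0, 84)]
2. ⊥bis P1·P0 via (4.86,20.08): [(0, 19.6912) (10, 20.4912) (10, 84) (0, 84)]  |A|=639.088
3. ⊥bis P1·P2 via (6.965,17.56): [(0, 19.6912) (10, 20.4912) (10, 84) (0, 84)]  |A|=639.088
4. ⊥bis P1·P3 via (6.83,21.4): [(0, 38.1418) (0, 19.6912) (7.2892, 20.2743)]  |A|=67.2454
5. ⊥bis P1·P4 via (6.98,35.5): [(0.7073, 36.4081) (0, 36.5105) (0, 19.6912) (7.2892, 20.2743)]  |A|=66.6685
6. ⊥bis P1·P5 via (3.23,40.755): [(0.7073, 36.4081) (0, 36.5105) (0, 19.6912) (7.2892, 20.2743)]  |A|=66.6685
7. canonical 4-gon: [(0.7073, 36.4081) (0, 36.5105) (0, 19.6912) (7.2892, 20.2743)]
8. shoelace: 66.6685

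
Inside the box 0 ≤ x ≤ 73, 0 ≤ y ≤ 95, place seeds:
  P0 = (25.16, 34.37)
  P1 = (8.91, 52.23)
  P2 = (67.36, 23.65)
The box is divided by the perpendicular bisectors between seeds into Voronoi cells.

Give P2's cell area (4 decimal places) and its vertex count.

Area of P2's cell: 2074.7787 (5 vertices)

1. box [0,73]×[0,95]: [(0, 0) (73, 0) (73, 95) (0, 95)]
2. ⊥bis P2·P0 via (46.26,29.01): [(38.8906, 0) (73, 0) (73, 95) (63.0233, 95)]  |A|=2094.0864
3. ⊥bis P2·P1 via (38.135,37.94): [(59.7666, 82.1795) (38.8906, 0) (73, 0) (73, 95) (66.0353, 95)]  |A|=2074.7787
4. canonical 5-gon: [(59.7666, 82.1795) (38.8906, 0) (73, 0) (73, 95) (66.0353, 95)]
5. shoelace: 2074.7787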